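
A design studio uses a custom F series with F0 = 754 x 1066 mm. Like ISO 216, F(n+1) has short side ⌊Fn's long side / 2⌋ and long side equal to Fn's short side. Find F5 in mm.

133 × 188 mm

F1 = 533 × 754 mm (from F0 by 1 halving).
F2: ⌊754/2⌋ × 533 = 377 × 533 mm
F3: ⌊533/2⌋ × 377 = 266 × 377 mm
F4: ⌊377/2⌋ × 266 = 188 × 266 mm
F5: ⌊266/2⌋ × 188 = 133 × 188 mm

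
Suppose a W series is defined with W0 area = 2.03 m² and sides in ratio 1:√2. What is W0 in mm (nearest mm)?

1198 × 1694 mm

Let the short side be w mm. Then w · w√2 = 2.03 m² = 2,030,000 mm².
w² = 2,030,000/√2, so w ≈ 1198.1 mm; long side = w√2 ≈ 1694.4 mm.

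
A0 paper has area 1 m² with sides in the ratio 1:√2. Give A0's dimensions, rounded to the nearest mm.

841 × 1189 mm

Let the short side be w mm. Then the long side is w√2 and w · w√2 = 10⁶ mm².
w² = 10⁶/√2, so w = 1000 / 2^(1/4) ≈ 840.9 mm; long side = 1000 · 2^(1/4) ≈ 1189.2 mm.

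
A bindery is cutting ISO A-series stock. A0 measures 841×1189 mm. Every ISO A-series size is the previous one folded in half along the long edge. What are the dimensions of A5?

A1: ⌊1189/2⌋ × 841 = 594 × 841 mm
A2: ⌊841/2⌋ × 594 = 420 × 594 mm
A3: ⌊594/2⌋ × 420 = 297 × 420 mm
A4: ⌊420/2⌋ × 297 = 210 × 297 mm
A5: ⌊297/2⌋ × 210 = 148 × 210 mm

148 × 210 mm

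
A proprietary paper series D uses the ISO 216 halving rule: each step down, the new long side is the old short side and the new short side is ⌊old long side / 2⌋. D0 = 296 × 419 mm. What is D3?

D1: ⌊419/2⌋ × 296 = 209 × 296 mm
D2: ⌊296/2⌋ × 209 = 148 × 209 mm
D3: ⌊209/2⌋ × 148 = 104 × 148 mm

104 × 148 mm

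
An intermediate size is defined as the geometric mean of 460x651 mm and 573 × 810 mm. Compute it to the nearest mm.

513 × 726 mm

Short side: √(460 · 573) = √263580 ≈ 513.4 → 513 mm
Long side: √(651 · 810) = √527310 ≈ 726.2 → 726 mm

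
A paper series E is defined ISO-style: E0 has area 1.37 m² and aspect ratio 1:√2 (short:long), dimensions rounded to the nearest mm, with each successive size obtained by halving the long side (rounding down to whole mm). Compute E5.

Let E0's short side be w mm. w · w√2 = 1.37 m² = 1,370,000 mm², so w ≈ 984.2 mm and w√2 ≈ 1391.9 mm → E0 = 984 × 1392 mm.
E1: ⌊1392/2⌋ × 984 = 696 × 984 mm
E2: ⌊984/2⌋ × 696 = 492 × 696 mm
E3: ⌊696/2⌋ × 492 = 348 × 492 mm
E4: ⌊492/2⌋ × 348 = 246 × 348 mm
E5: ⌊348/2⌋ × 246 = 174 × 246 mm

174 × 246 mm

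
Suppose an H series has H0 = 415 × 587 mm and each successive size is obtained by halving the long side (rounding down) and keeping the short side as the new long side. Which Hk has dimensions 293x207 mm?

H0: 415 × 587 mm
H1: 293 × 415 mm
H2: 207 × 293 mm
H3: 146 × 207 mm
→ matches H2.

H2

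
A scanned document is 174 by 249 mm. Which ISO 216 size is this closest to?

B5 (176 × 250 mm)

Aspect ratio 249/174 ≈ 1.431 (ISO target is √2 ≈ 1.414).
In the B-series (B0 = 1000 × 1414 mm): B5 = 176 × 250 mm.
Off by 3 mm total — nearest standard size.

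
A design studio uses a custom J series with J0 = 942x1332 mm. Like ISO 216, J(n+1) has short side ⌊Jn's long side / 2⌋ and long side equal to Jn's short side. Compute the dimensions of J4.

235 × 333 mm

J1: ⌊1332/2⌋ × 942 = 666 × 942 mm
J2: ⌊942/2⌋ × 666 = 471 × 666 mm
J3: ⌊666/2⌋ × 471 = 333 × 471 mm
J4: ⌊471/2⌋ × 333 = 235 × 333 mm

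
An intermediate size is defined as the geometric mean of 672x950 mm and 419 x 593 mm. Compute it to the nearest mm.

531 × 751 mm

Short side: √(672 · 419) = √281568 ≈ 530.6 → 531 mm
Long side: √(950 · 593) = √563350 ≈ 750.6 → 751 mm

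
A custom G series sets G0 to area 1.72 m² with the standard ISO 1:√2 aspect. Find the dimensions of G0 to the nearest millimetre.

1103 × 1560 mm

Let the short side be w mm. Then w · w√2 = 1.72 m² = 1,720,000 mm².
w² = 1,720,000/√2, so w ≈ 1102.8 mm; long side = w√2 ≈ 1559.6 mm.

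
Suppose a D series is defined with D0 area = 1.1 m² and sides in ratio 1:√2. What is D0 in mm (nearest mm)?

Let the short side be w mm. Then w · w√2 = 1.1 m² = 1,100,000 mm².
w² = 1,100,000/√2, so w ≈ 881.9 mm; long side = w√2 ≈ 1247.3 mm.

882 × 1247 mm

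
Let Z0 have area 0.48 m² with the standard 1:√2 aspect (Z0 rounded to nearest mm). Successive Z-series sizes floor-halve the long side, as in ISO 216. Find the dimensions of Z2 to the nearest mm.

Let Z0's short side be w mm. w · w√2 = 0.48 m² = 480,000 mm², so w ≈ 582.6 mm and w√2 ≈ 823.9 mm → Z0 = 583 × 824 mm.
Z1: ⌊824/2⌋ × 583 = 412 × 583 mm
Z2: ⌊583/2⌋ × 412 = 291 × 412 mm

291 × 412 mm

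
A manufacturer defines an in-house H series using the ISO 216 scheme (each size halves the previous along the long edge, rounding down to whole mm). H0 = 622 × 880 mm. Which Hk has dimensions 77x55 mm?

H7

H0: 622 × 880 mm
H1: 440 × 622 mm
H2: 311 × 440 mm
H3: 220 × 311 mm
H4: 155 × 220 mm
H5: 110 × 155 mm
H6: 77 × 110 mm
H7: 55 × 77 mm
H8: 38 × 55 mm
→ matches H7.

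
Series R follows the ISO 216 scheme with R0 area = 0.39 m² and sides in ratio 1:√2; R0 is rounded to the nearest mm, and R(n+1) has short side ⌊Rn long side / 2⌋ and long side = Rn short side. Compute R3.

Let R0's short side be w mm. w · w√2 = 0.39 m² = 390,000 mm², so w ≈ 525.1 mm and w√2 ≈ 742.7 mm → R0 = 525 × 743 mm.
R1: ⌊743/2⌋ × 525 = 371 × 525 mm
R2: ⌊525/2⌋ × 371 = 262 × 371 mm
R3: ⌊371/2⌋ × 262 = 185 × 262 mm

185 × 262 mm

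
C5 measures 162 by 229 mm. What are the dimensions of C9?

40 × 57 mm

C6: ⌊229/2⌋ × 162 = 114 × 162 mm
C7: ⌊162/2⌋ × 114 = 81 × 114 mm
C8: ⌊114/2⌋ × 81 = 57 × 81 mm
C9: ⌊81/2⌋ × 57 = 40 × 57 mm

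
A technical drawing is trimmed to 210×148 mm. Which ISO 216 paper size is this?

Aspect ratio 210/148 ≈ 1.419 — close to the ISO √2 ≈ 1.414.
In the A-series (A0 area = 1 m²): A5 = 148 × 210 mm.

A5 (148 × 210 mm)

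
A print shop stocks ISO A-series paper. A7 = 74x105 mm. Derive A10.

26 × 37 mm

A8: ⌊105/2⌋ × 74 = 52 × 74 mm
A9: ⌊74/2⌋ × 52 = 37 × 52 mm
A10: ⌊52/2⌋ × 37 = 26 × 37 mm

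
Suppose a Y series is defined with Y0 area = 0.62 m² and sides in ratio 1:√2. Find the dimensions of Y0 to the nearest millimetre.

Let the short side be w mm. Then w · w√2 = 0.62 m² = 620,000 mm².
w² = 620,000/√2, so w ≈ 662.1 mm; long side = w√2 ≈ 936.4 mm.

662 × 936 mm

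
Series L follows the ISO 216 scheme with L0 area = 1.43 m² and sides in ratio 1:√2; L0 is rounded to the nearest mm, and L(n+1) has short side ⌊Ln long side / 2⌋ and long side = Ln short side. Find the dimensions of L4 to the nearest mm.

251 × 355 mm

Let L0's short side be w mm. w · w√2 = 1.43 m² = 1,430,000 mm², so w ≈ 1005.6 mm and w√2 ≈ 1422.1 mm → L0 = 1006 × 1422 mm.
L1: ⌊1422/2⌋ × 1006 = 711 × 1006 mm
L2: ⌊1006/2⌋ × 711 = 503 × 711 mm
L3: ⌊711/2⌋ × 503 = 355 × 503 mm
L4: ⌊503/2⌋ × 355 = 251 × 355 mm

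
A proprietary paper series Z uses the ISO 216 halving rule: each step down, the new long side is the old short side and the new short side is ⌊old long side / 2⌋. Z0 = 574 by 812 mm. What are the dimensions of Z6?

71 × 101 mm

Z1: ⌊812/2⌋ × 574 = 406 × 574 mm
Z2: ⌊574/2⌋ × 406 = 287 × 406 mm
Z3: ⌊406/2⌋ × 287 = 203 × 287 mm
Z4: ⌊287/2⌋ × 203 = 143 × 203 mm
Z5: ⌊203/2⌋ × 143 = 101 × 143 mm
Z6: ⌊143/2⌋ × 101 = 71 × 101 mm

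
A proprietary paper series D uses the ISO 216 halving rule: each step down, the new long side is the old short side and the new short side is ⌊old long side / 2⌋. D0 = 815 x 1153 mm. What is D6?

101 × 144 mm

D1: ⌊1153/2⌋ × 815 = 576 × 815 mm
D2: ⌊815/2⌋ × 576 = 407 × 576 mm
D3: ⌊576/2⌋ × 407 = 288 × 407 mm
D4: ⌊407/2⌋ × 288 = 203 × 288 mm
D5: ⌊288/2⌋ × 203 = 144 × 203 mm
D6: ⌊203/2⌋ × 144 = 101 × 144 mm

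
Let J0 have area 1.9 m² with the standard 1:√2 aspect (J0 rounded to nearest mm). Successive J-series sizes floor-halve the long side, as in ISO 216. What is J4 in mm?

Let J0's short side be w mm. w · w√2 = 1.9 m² = 1,900,000 mm², so w ≈ 1159.1 mm and w√2 ≈ 1639.2 mm → J0 = 1159 × 1639 mm.
J1: ⌊1639/2⌋ × 1159 = 819 × 1159 mm
J2: ⌊1159/2⌋ × 819 = 579 × 819 mm
J3: ⌊819/2⌋ × 579 = 409 × 579 mm
J4: ⌊579/2⌋ × 409 = 289 × 409 mm

289 × 409 mm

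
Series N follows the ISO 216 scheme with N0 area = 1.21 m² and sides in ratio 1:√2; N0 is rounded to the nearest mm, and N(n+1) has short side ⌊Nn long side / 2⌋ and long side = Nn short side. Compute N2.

Let N0's short side be w mm. w · w√2 = 1.21 m² = 1,210,000 mm², so w ≈ 925.0 mm and w√2 ≈ 1308.1 mm → N0 = 925 × 1308 mm.
N1: ⌊1308/2⌋ × 925 = 654 × 925 mm
N2: ⌊925/2⌋ × 654 = 462 × 654 mm

462 × 654 mm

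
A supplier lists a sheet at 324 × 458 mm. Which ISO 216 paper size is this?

C3 (324 × 458 mm)

Aspect ratio 458/324 ≈ 1.414 — close to the ISO √2 ≈ 1.414.
In the C-series (envelope sizes, between A and B): C3 = 324 × 458 mm.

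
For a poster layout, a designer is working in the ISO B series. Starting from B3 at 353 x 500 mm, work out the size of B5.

B4: ⌊500/2⌋ × 353 = 250 × 353 mm
B5: ⌊353/2⌋ × 250 = 176 × 250 mm

176 × 250 mm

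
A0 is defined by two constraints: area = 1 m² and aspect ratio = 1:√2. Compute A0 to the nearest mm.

841 × 1189 mm

Let the short side be w mm. Then the long side is w√2 and w · w√2 = 10⁶ mm².
w² = 10⁶/√2, so w = 1000 / 2^(1/4) ≈ 840.9 mm; long side = 1000 · 2^(1/4) ≈ 1189.2 mm.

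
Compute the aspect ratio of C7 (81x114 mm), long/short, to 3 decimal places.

1.407

114 / 81 = 1.407
ISO 216 targets √2 ≈ 1.414; the -0.007 deviation is from mm rounding.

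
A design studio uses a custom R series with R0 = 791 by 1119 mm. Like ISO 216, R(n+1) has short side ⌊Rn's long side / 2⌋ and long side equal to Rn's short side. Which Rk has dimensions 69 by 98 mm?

R7

R0: 791 × 1119 mm
R1: 559 × 791 mm
R2: 395 × 559 mm
R3: 279 × 395 mm
R4: 197 × 279 mm
R5: 139 × 197 mm
R6: 98 × 139 mm
R7: 69 × 98 mm
R8: 49 × 69 mm
→ matches R7.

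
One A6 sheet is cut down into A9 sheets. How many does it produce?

8

A6 = 105 × 148 mm; A9 = 37 × 52 mm.
Each halving step doubles the count; 3 steps from A6 to A9.
2^3 = 8.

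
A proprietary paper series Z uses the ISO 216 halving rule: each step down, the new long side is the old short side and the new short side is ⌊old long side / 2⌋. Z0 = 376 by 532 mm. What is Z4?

94 × 133 mm

Z1: ⌊532/2⌋ × 376 = 266 × 376 mm
Z2: ⌊376/2⌋ × 266 = 188 × 266 mm
Z3: ⌊266/2⌋ × 188 = 133 × 188 mm
Z4: ⌊188/2⌋ × 133 = 94 × 133 mm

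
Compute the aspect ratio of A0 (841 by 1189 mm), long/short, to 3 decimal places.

1.414

1189 / 841 = 1.414
Matches √2 ≈ 1.414 — the ISO 216 defining ratio.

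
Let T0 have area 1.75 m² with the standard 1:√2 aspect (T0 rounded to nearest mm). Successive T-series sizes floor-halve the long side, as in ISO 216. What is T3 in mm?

393 × 556 mm

Let T0's short side be w mm. w · w√2 = 1.75 m² = 1,750,000 mm², so w ≈ 1112.4 mm and w√2 ≈ 1573.2 mm → T0 = 1112 × 1573 mm.
T1: ⌊1573/2⌋ × 1112 = 786 × 1112 mm
T2: ⌊1112/2⌋ × 786 = 556 × 786 mm
T3: ⌊786/2⌋ × 556 = 393 × 556 mm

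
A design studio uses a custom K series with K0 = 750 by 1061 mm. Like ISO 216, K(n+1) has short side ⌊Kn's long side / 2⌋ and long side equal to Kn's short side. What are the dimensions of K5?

132 × 187 mm

K1: ⌊1061/2⌋ × 750 = 530 × 750 mm
K2: ⌊750/2⌋ × 530 = 375 × 530 mm
K3: ⌊530/2⌋ × 375 = 265 × 375 mm
K4: ⌊375/2⌋ × 265 = 187 × 265 mm
K5: ⌊265/2⌋ × 187 = 132 × 187 mm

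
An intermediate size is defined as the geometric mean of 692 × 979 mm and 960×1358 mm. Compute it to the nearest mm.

815 × 1153 mm

Short side: √(692 · 960) = √664320 ≈ 815.1 → 815 mm
Long side: √(979 · 1358) = √1329482 ≈ 1153.0 → 1153 mm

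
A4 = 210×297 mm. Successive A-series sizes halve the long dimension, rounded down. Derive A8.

52 × 74 mm

A5: ⌊297/2⌋ × 210 = 148 × 210 mm
A6: ⌊210/2⌋ × 148 = 105 × 148 mm
A7: ⌊148/2⌋ × 105 = 74 × 105 mm
A8: ⌊105/2⌋ × 74 = 52 × 74 mm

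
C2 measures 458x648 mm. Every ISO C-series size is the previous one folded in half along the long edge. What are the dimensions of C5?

C3: ⌊648/2⌋ × 458 = 324 × 458 mm
C4: ⌊458/2⌋ × 324 = 229 × 324 mm
C5: ⌊324/2⌋ × 229 = 162 × 229 mm

162 × 229 mm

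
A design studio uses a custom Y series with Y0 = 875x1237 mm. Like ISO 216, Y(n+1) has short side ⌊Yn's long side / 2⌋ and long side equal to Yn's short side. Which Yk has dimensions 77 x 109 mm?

Y7

Y0: 875 × 1237 mm
Y1: 618 × 875 mm
Y2: 437 × 618 mm
Y3: 309 × 437 mm
Y4: 218 × 309 mm
Y5: 154 × 218 mm
Y6: 109 × 154 mm
Y7: 77 × 109 mm
Y8: 54 × 77 mm
→ matches Y7.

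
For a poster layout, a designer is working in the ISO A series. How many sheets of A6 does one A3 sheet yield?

8

Each ISO step halves the sheet: 1 × A3 → 2 × A4 → 4 × A5 → 8 × A6
From A3 to A6 is 3 halving steps: 2^3 = 8.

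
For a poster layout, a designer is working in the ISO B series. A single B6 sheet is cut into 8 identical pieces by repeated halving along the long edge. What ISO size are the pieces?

8 = 2^3, so 3 halving steps.
B6 → B7 → … → B9 after 3 steps.

B9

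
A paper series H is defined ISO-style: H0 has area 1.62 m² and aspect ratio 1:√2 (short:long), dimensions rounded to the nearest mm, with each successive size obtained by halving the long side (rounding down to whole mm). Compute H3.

378 × 535 mm

Let H0's short side be w mm. w · w√2 = 1.62 m² = 1,620,000 mm², so w ≈ 1070.3 mm and w√2 ≈ 1513.6 mm → H0 = 1070 × 1514 mm.
H1: ⌊1514/2⌋ × 1070 = 757 × 1070 mm
H2: ⌊1070/2⌋ × 757 = 535 × 757 mm
H3: ⌊757/2⌋ × 535 = 378 × 535 mm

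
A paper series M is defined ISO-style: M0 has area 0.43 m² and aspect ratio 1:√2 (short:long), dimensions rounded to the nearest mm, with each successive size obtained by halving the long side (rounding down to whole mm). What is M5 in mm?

97 × 137 mm

Let M0's short side be w mm. w · w√2 = 0.43 m² = 430,000 mm², so w ≈ 551.4 mm and w√2 ≈ 779.8 mm → M0 = 551 × 780 mm.
M1: ⌊780/2⌋ × 551 = 390 × 551 mm
M2: ⌊551/2⌋ × 390 = 275 × 390 mm
M3: ⌊390/2⌋ × 275 = 195 × 275 mm
M4: ⌊275/2⌋ × 195 = 137 × 195 mm
M5: ⌊195/2⌋ × 137 = 97 × 137 mm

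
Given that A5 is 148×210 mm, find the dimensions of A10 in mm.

A6: ⌊210/2⌋ × 148 = 105 × 148 mm
A7: ⌊148/2⌋ × 105 = 74 × 105 mm
A8: ⌊105/2⌋ × 74 = 52 × 74 mm
A9: ⌊74/2⌋ × 52 = 37 × 52 mm
A10: ⌊52/2⌋ × 37 = 26 × 37 mm

26 × 37 mm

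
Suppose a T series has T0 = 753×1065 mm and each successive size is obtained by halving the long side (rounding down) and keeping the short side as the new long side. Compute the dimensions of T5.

133 × 188 mm

T1: ⌊1065/2⌋ × 753 = 532 × 753 mm
T2: ⌊753/2⌋ × 532 = 376 × 532 mm
T3: ⌊532/2⌋ × 376 = 266 × 376 mm
T4: ⌊376/2⌋ × 266 = 188 × 266 mm
T5: ⌊266/2⌋ × 188 = 133 × 188 mm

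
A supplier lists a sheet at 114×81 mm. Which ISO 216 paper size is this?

Aspect ratio 114/81 ≈ 1.407 — close to the ISO √2 ≈ 1.414.
In the C-series (envelope sizes, between A and B): C7 = 81 × 114 mm.

C7 (81 × 114 mm)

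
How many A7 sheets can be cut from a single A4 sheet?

8

A4 = 210 × 297 mm; A7 = 74 × 105 mm.
Each halving step doubles the count; 3 steps from A4 to A7.
2^3 = 8.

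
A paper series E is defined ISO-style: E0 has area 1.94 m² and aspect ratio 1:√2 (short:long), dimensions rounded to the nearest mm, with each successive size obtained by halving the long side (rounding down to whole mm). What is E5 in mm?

207 × 292 mm

Let E0's short side be w mm. w · w√2 = 1.94 m² = 1,940,000 mm², so w ≈ 1171.2 mm and w√2 ≈ 1656.4 mm → E0 = 1171 × 1656 mm.
E1: ⌊1656/2⌋ × 1171 = 828 × 1171 mm
E2: ⌊1171/2⌋ × 828 = 585 × 828 mm
E3: ⌊828/2⌋ × 585 = 414 × 585 mm
E4: ⌊585/2⌋ × 414 = 292 × 414 mm
E5: ⌊414/2⌋ × 292 = 207 × 292 mm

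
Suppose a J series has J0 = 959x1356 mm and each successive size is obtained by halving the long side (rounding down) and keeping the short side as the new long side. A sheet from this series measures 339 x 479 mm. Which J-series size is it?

J0: 959 × 1356 mm
J1: 678 × 959 mm
J2: 479 × 678 mm
J3: 339 × 479 mm
J4: 239 × 339 mm
→ matches J3.

J3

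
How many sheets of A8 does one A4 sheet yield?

16

A4 = 210 × 297 mm; A8 = 52 × 74 mm.
Each halving step doubles the count; 4 steps from A4 to A8.
2^4 = 16.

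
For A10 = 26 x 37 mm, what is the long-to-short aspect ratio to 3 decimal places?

37 / 26 = 1.423
ISO 216 targets √2 ≈ 1.414; the +0.009 deviation is from mm rounding.

1.423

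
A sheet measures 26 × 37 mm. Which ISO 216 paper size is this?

Aspect ratio 37/26 ≈ 1.423 — close to the ISO √2 ≈ 1.414.
In the A-series (A0 area = 1 m²): A10 = 26 × 37 mm.

A10 (26 × 37 mm)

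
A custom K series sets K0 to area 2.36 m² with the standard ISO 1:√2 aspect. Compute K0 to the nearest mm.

1292 × 1827 mm

Let the short side be w mm. Then w · w√2 = 2.36 m² = 2,360,000 mm².
w² = 2,360,000/√2, so w ≈ 1291.8 mm; long side = w√2 ≈ 1826.9 mm.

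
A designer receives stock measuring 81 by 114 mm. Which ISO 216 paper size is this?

Aspect ratio 114/81 ≈ 1.407 — close to the ISO √2 ≈ 1.414.
In the C-series (envelope sizes, between A and B): C7 = 81 × 114 mm.

C7 (81 × 114 mm)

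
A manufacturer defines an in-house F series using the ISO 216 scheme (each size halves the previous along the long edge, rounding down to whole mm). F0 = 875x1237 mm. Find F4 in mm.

218 × 309 mm

F1 = 618 × 875 mm (from F0 by 1 halving).
F2: ⌊875/2⌋ × 618 = 437 × 618 mm
F3: ⌊618/2⌋ × 437 = 309 × 437 mm
F4: ⌊437/2⌋ × 309 = 218 × 309 mm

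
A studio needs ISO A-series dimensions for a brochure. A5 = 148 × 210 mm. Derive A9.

A6: ⌊210/2⌋ × 148 = 105 × 148 mm
A7: ⌊148/2⌋ × 105 = 74 × 105 mm
A8: ⌊105/2⌋ × 74 = 52 × 74 mm
A9: ⌊74/2⌋ × 52 = 37 × 52 mm

37 × 52 mm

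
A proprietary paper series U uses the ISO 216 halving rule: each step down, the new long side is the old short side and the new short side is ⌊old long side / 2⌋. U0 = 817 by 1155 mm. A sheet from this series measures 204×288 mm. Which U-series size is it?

U4

U0: 817 × 1155 mm
U1: 577 × 817 mm
U2: 408 × 577 mm
U3: 288 × 408 mm
U4: 204 × 288 mm
U5: 144 × 204 mm
→ matches U4.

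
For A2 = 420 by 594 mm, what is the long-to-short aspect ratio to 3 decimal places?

594 / 420 = 1.414
Matches √2 ≈ 1.414 — the ISO 216 defining ratio.

1.414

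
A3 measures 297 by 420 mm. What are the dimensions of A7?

A4: ⌊420/2⌋ × 297 = 210 × 297 mm
A5: ⌊297/2⌋ × 210 = 148 × 210 mm
A6: ⌊210/2⌋ × 148 = 105 × 148 mm
A7: ⌊148/2⌋ × 105 = 74 × 105 mm

74 × 105 mm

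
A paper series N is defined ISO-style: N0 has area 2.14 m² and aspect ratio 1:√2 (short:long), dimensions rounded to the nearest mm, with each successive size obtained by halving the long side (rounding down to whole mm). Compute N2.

Let N0's short side be w mm. w · w√2 = 2.14 m² = 2,140,000 mm², so w ≈ 1230.1 mm and w√2 ≈ 1739.7 mm → N0 = 1230 × 1740 mm.
N1: ⌊1740/2⌋ × 1230 = 870 × 1230 mm
N2: ⌊1230/2⌋ × 870 = 615 × 870 mm

615 × 870 mm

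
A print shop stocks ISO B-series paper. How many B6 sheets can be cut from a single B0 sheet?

Each ISO step halves the sheet: 1 × B0 → 2 × B1 → 4 × B2 → 8 × B3 → …
From B0 to B6 is 6 halving steps: 2^6 = 64.

64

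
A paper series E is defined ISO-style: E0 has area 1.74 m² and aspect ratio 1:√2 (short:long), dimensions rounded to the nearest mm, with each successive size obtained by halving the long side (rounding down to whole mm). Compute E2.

554 × 784 mm

Let E0's short side be w mm. w · w√2 = 1.74 m² = 1,740,000 mm², so w ≈ 1109.2 mm and w√2 ≈ 1568.7 mm → E0 = 1109 × 1569 mm.
E1: ⌊1569/2⌋ × 1109 = 784 × 1109 mm
E2: ⌊1109/2⌋ × 784 = 554 × 784 mm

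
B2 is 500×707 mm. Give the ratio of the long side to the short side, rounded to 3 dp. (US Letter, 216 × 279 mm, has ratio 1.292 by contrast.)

707 / 500 = 1.414
Matches √2 ≈ 1.414 — the ISO 216 defining ratio.

1.414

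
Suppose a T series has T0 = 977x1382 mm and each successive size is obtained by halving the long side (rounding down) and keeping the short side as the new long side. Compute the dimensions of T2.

T1: ⌊1382/2⌋ × 977 = 691 × 977 mm
T2: ⌊977/2⌋ × 691 = 488 × 691 mm

488 × 691 mm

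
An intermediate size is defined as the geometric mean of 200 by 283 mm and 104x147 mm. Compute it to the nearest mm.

144 × 204 mm

Short side: √(200 · 104) = √20800 ≈ 144.2 → 144 mm
Long side: √(283 · 147) = √41601 ≈ 204.0 → 204 mm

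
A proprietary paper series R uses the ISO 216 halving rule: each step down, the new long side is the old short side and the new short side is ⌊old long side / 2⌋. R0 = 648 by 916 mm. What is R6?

81 × 114 mm

R1: ⌊916/2⌋ × 648 = 458 × 648 mm
R2: ⌊648/2⌋ × 458 = 324 × 458 mm
R3: ⌊458/2⌋ × 324 = 229 × 324 mm
R4: ⌊324/2⌋ × 229 = 162 × 229 mm
R5: ⌊229/2⌋ × 162 = 114 × 162 mm
R6: ⌊162/2⌋ × 114 = 81 × 114 mm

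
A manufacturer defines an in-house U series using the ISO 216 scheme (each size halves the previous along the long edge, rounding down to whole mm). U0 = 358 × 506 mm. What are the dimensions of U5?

U1: ⌊506/2⌋ × 358 = 253 × 358 mm
U2: ⌊358/2⌋ × 253 = 179 × 253 mm
U3: ⌊253/2⌋ × 179 = 126 × 179 mm
U4: ⌊179/2⌋ × 126 = 89 × 126 mm
U5: ⌊126/2⌋ × 89 = 63 × 89 mm

63 × 89 mm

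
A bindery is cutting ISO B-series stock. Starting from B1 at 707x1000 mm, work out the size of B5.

176 × 250 mm

B2: ⌊1000/2⌋ × 707 = 500 × 707 mm
B3: ⌊707/2⌋ × 500 = 353 × 500 mm
B4: ⌊500/2⌋ × 353 = 250 × 353 mm
B5: ⌊353/2⌋ × 250 = 176 × 250 mm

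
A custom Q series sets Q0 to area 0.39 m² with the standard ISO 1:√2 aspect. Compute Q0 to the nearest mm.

525 × 743 mm

Let the short side be w mm. Then w · w√2 = 0.39 m² = 390,000 mm².
w² = 390,000/√2, so w ≈ 525.1 mm; long side = w√2 ≈ 742.7 mm.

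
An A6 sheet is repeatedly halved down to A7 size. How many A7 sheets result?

2

Each ISO step halves the sheet: 1 × A6 → 2 × A7
From A6 to A7 is 1 halving step: 2^1 = 2.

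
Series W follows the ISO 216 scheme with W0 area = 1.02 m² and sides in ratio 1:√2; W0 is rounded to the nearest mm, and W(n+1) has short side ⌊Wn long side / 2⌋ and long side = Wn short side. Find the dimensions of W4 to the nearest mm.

Let W0's short side be w mm. w · w√2 = 1.02 m² = 1,020,000 mm², so w ≈ 849.3 mm and w√2 ≈ 1201.0 mm → W0 = 849 × 1201 mm.
W1: ⌊1201/2⌋ × 849 = 600 × 849 mm
W2: ⌊849/2⌋ × 600 = 424 × 600 mm
W3: ⌊600/2⌋ × 424 = 300 × 424 mm
W4: ⌊424/2⌋ × 300 = 212 × 300 mm

212 × 300 mm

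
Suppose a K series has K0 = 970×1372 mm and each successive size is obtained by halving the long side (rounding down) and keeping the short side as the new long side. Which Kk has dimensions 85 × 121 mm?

K7

K0: 970 × 1372 mm
K1: 686 × 970 mm
K2: 485 × 686 mm
K3: 343 × 485 mm
K4: 242 × 343 mm
K5: 171 × 242 mm
K6: 121 × 171 mm
K7: 85 × 121 mm
K8: 60 × 85 mm
→ matches K7.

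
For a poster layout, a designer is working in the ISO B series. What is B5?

B0 = 1000 × 1414 mm (B0 has a 1000 mm short side, aspect 1:√2).
B1: ⌊1414/2⌋ × 1000 = 707 × 1000 mm
B2: ⌊1000/2⌋ × 707 = 500 × 707 mm
B3: ⌊707/2⌋ × 500 = 353 × 500 mm
B4: ⌊500/2⌋ × 353 = 250 × 353 mm
B5: ⌊353/2⌋ × 250 = 176 × 250 mm

176 × 250 mm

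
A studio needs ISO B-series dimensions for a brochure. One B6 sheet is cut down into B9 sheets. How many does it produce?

B6 = 125 × 176 mm; B9 = 44 × 62 mm.
Each halving step doubles the count; 3 steps from B6 to B9.
2^3 = 8.

8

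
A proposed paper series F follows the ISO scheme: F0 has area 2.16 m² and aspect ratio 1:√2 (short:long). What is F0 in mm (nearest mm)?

Let the short side be w mm. Then w · w√2 = 2.16 m² = 2,160,000 mm².
w² = 2,160,000/√2, so w ≈ 1235.9 mm; long side = w√2 ≈ 1747.8 mm.

1236 × 1748 mm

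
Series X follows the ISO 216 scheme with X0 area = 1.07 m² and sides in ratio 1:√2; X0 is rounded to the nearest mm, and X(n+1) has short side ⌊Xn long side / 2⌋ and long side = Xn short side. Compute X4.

Let X0's short side be w mm. w · w√2 = 1.07 m² = 1,070,000 mm², so w ≈ 869.8 mm and w√2 ≈ 1230.1 mm → X0 = 870 × 1230 mm.
X1: ⌊1230/2⌋ × 870 = 615 × 870 mm
X2: ⌊870/2⌋ × 615 = 435 × 615 mm
X3: ⌊615/2⌋ × 435 = 307 × 435 mm
X4: ⌊435/2⌋ × 307 = 217 × 307 mm

217 × 307 mm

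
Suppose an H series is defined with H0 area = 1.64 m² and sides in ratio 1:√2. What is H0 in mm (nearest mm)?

1077 × 1523 mm

Let the short side be w mm. Then w · w√2 = 1.64 m² = 1,640,000 mm².
w² = 1,640,000/√2, so w ≈ 1076.9 mm; long side = w√2 ≈ 1522.9 mm.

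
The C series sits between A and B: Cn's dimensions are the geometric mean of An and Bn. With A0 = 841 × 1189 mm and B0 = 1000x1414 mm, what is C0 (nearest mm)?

917 × 1297 mm

Short side: √(841 · 1000) = √841000 ≈ 917.1 → 917 mm
Long side: √(1189 · 1414) = √1681246 ≈ 1296.6 → 1297 mm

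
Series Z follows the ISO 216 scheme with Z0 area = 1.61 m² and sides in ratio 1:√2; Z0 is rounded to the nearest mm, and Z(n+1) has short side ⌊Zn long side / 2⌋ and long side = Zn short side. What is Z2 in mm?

533 × 754 mm

Let Z0's short side be w mm. w · w√2 = 1.61 m² = 1,610,000 mm², so w ≈ 1067.0 mm and w√2 ≈ 1508.9 mm → Z0 = 1067 × 1509 mm.
Z1: ⌊1509/2⌋ × 1067 = 754 × 1067 mm
Z2: ⌊1067/2⌋ × 754 = 533 × 754 mm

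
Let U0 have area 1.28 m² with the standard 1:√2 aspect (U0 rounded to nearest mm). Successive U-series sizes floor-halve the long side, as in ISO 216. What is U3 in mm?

Let U0's short side be w mm. w · w√2 = 1.28 m² = 1,280,000 mm², so w ≈ 951.4 mm and w√2 ≈ 1345.4 mm → U0 = 951 × 1345 mm.
U1: ⌊1345/2⌋ × 951 = 672 × 951 mm
U2: ⌊951/2⌋ × 672 = 475 × 672 mm
U3: ⌊672/2⌋ × 475 = 336 × 475 mm

336 × 475 mm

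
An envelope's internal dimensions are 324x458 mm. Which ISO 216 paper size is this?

C3 (324 × 458 mm)

Aspect ratio 458/324 ≈ 1.414 — close to the ISO √2 ≈ 1.414.
In the C-series (envelope sizes, between A and B): C3 = 324 × 458 mm.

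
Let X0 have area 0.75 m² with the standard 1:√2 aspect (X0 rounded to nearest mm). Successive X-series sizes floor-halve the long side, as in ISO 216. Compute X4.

Let X0's short side be w mm. w · w√2 = 0.75 m² = 750,000 mm², so w ≈ 728.2 mm and w√2 ≈ 1029.9 mm → X0 = 728 × 1030 mm.
X1: ⌊1030/2⌋ × 728 = 515 × 728 mm
X2: ⌊728/2⌋ × 515 = 364 × 515 mm
X3: ⌊515/2⌋ × 364 = 257 × 364 mm
X4: ⌊364/2⌋ × 257 = 182 × 257 mm

182 × 257 mm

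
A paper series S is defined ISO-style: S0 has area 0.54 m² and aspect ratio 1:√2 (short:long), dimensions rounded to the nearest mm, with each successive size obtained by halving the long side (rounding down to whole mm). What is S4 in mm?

154 × 218 mm

Let S0's short side be w mm. w · w√2 = 0.54 m² = 540,000 mm², so w ≈ 617.9 mm and w√2 ≈ 873.9 mm → S0 = 618 × 874 mm.
S1: ⌊874/2⌋ × 618 = 437 × 618 mm
S2: ⌊618/2⌋ × 437 = 309 × 437 mm
S3: ⌊437/2⌋ × 309 = 218 × 309 mm
S4: ⌊309/2⌋ × 218 = 154 × 218 mm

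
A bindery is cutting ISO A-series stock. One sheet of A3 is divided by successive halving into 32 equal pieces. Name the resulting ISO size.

A8

32 = 2^5, so 5 halving steps.
A3 → A4 → … → A8 after 5 steps.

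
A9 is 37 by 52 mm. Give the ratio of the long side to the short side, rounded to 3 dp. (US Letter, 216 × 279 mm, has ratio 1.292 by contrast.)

52 / 37 = 1.405
ISO 216 targets √2 ≈ 1.414; the -0.009 deviation is from mm rounding.

1.405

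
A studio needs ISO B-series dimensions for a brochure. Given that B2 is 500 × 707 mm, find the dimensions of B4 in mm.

250 × 353 mm

B3: ⌊707/2⌋ × 500 = 353 × 500 mm
B4: ⌊500/2⌋ × 353 = 250 × 353 mm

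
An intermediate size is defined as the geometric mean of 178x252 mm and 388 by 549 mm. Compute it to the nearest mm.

Short side: √(178 · 388) = √69064 ≈ 262.8 → 263 mm
Long side: √(252 · 549) = √138348 ≈ 372.0 → 372 mm

263 × 372 mm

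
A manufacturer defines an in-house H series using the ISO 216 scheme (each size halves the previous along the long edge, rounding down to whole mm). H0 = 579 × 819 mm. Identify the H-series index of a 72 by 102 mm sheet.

H6

H0: 579 × 819 mm
H1: 409 × 579 mm
H2: 289 × 409 mm
H3: 204 × 289 mm
H4: 144 × 204 mm
H5: 102 × 144 mm
H6: 72 × 102 mm
H7: 51 × 72 mm
→ matches H6.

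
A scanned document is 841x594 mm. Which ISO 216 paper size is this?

A1 (594 × 841 mm)

Aspect ratio 841/594 ≈ 1.416 — close to the ISO √2 ≈ 1.414.
In the A-series (A0 area = 1 m²): A1 = 594 × 841 mm.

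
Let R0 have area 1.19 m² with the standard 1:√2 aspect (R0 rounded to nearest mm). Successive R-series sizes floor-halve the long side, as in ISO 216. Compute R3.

324 × 458 mm

Let R0's short side be w mm. w · w√2 = 1.19 m² = 1,190,000 mm², so w ≈ 917.3 mm and w√2 ≈ 1297.3 mm → R0 = 917 × 1297 mm.
R1: ⌊1297/2⌋ × 917 = 648 × 917 mm
R2: ⌊917/2⌋ × 648 = 458 × 648 mm
R3: ⌊648/2⌋ × 458 = 324 × 458 mm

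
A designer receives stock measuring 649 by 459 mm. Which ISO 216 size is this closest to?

Aspect ratio 649/459 ≈ 1.414 — close to the ISO √2 ≈ 1.414.
In the C-series (envelope sizes, between A and B): C2 = 458 × 648 mm.
Off by 2 mm total — nearest standard size.

C2 (458 × 648 mm)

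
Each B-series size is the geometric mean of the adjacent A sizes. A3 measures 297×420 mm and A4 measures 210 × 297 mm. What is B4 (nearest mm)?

Short side: √(297 · 210) = √62370 ≈ 249.7 → 250 mm
Long side: √(420 · 297) = √124740 ≈ 353.2 → 353 mm

250 × 353 mm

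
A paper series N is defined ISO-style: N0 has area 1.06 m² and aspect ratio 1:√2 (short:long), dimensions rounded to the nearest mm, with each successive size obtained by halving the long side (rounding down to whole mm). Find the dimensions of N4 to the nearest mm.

Let N0's short side be w mm. w · w√2 = 1.06 m² = 1,060,000 mm², so w ≈ 865.8 mm and w√2 ≈ 1224.4 mm → N0 = 866 × 1224 mm.
N1: ⌊1224/2⌋ × 866 = 612 × 866 mm
N2: ⌊866/2⌋ × 612 = 433 × 612 mm
N3: ⌊612/2⌋ × 433 = 306 × 433 mm
N4: ⌊433/2⌋ × 306 = 216 × 306 mm

216 × 306 mm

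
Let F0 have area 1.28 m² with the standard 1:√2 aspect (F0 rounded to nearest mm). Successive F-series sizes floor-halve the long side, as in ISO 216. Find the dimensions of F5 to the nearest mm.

Let F0's short side be w mm. w · w√2 = 1.28 m² = 1,280,000 mm², so w ≈ 951.4 mm and w√2 ≈ 1345.4 mm → F0 = 951 × 1345 mm.
F1: ⌊1345/2⌋ × 951 = 672 × 951 mm
F2: ⌊951/2⌋ × 672 = 475 × 672 mm
F3: ⌊672/2⌋ × 475 = 336 × 475 mm
F4: ⌊475/2⌋ × 336 = 237 × 336 mm
F5: ⌊336/2⌋ × 237 = 168 × 237 mm

168 × 237 mm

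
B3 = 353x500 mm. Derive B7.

B4: ⌊500/2⌋ × 353 = 250 × 353 mm
B5: ⌊353/2⌋ × 250 = 176 × 250 mm
B6: ⌊250/2⌋ × 176 = 125 × 176 mm
B7: ⌊176/2⌋ × 125 = 88 × 125 mm

88 × 125 mm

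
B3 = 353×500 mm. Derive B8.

62 × 88 mm

B4: ⌊500/2⌋ × 353 = 250 × 353 mm
B5: ⌊353/2⌋ × 250 = 176 × 250 mm
B6: ⌊250/2⌋ × 176 = 125 × 176 mm
B7: ⌊176/2⌋ × 125 = 88 × 125 mm
B8: ⌊125/2⌋ × 88 = 62 × 88 mm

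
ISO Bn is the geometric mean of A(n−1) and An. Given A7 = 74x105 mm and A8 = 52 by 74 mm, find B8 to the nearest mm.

62 × 88 mm

Short side: √(74 · 52) = √3848 ≈ 62.0 → 62 mm
Long side: √(105 · 74) = √7770 ≈ 88.1 → 88 mm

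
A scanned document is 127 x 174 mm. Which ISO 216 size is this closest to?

Aspect ratio 174/127 ≈ 1.370 (ISO target is √2 ≈ 1.414).
In the B-series (B0 = 1000 × 1414 mm): B6 = 125 × 176 mm.
Off by 4 mm total — nearest standard size.

B6 (125 × 176 mm)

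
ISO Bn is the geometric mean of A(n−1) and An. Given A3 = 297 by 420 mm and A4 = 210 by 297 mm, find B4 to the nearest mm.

250 × 353 mm

Short side: √(297 · 210) = √62370 ≈ 249.7 → 250 mm
Long side: √(420 · 297) = √124740 ≈ 353.2 → 353 mm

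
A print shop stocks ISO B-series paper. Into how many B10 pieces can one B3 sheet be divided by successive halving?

Each ISO step halves the sheet: 1 × B3 → 2 × B4 → 4 × B5 → 8 × B6 → …
From B3 to B10 is 7 halving steps: 2^7 = 128.

128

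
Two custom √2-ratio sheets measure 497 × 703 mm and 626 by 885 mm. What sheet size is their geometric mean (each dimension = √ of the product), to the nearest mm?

558 × 789 mm

Short side: √(497 · 626) = √311122 ≈ 557.8 → 558 mm
Long side: √(703 · 885) = √622155 ≈ 788.8 → 789 mm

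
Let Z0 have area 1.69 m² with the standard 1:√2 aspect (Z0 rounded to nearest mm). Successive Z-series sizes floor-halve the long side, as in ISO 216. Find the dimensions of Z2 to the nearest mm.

546 × 773 mm

Let Z0's short side be w mm. w · w√2 = 1.69 m² = 1,690,000 mm², so w ≈ 1093.2 mm and w√2 ≈ 1546.0 mm → Z0 = 1093 × 1546 mm.
Z1: ⌊1546/2⌋ × 1093 = 773 × 1093 mm
Z2: ⌊1093/2⌋ × 773 = 546 × 773 mm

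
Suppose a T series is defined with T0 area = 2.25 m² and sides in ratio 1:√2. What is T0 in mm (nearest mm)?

Let the short side be w mm. Then w · w√2 = 2.25 m² = 2,250,000 mm².
w² = 2,250,000/√2, so w ≈ 1261.3 mm; long side = w√2 ≈ 1783.8 mm.

1261 × 1784 mm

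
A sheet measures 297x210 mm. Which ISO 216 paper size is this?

Aspect ratio 297/210 ≈ 1.414 — close to the ISO √2 ≈ 1.414.
In the A-series (A0 area = 1 m²): A4 = 210 × 297 mm.

A4 (210 × 297 mm)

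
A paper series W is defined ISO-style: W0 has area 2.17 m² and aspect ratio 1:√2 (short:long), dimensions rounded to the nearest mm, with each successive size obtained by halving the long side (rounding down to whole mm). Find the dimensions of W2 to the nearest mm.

Let W0's short side be w mm. w · w√2 = 2.17 m² = 2,170,000 mm², so w ≈ 1238.7 mm and w√2 ≈ 1751.8 mm → W0 = 1239 × 1752 mm.
W1: ⌊1752/2⌋ × 1239 = 876 × 1239 mm
W2: ⌊1239/2⌋ × 876 = 619 × 876 mm

619 × 876 mm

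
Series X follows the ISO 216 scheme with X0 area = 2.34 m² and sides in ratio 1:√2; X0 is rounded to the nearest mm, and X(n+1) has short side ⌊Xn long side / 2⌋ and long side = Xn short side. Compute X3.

Let X0's short side be w mm. w · w√2 = 2.34 m² = 2,340,000 mm², so w ≈ 1286.3 mm and w√2 ≈ 1819.1 mm → X0 = 1286 × 1819 mm.
X1: ⌊1819/2⌋ × 1286 = 909 × 1286 mm
X2: ⌊1286/2⌋ × 909 = 643 × 909 mm
X3: ⌊909/2⌋ × 643 = 454 × 643 mm

454 × 643 mm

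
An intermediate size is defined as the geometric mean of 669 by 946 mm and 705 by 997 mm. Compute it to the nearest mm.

687 × 971 mm

Short side: √(669 · 705) = √471645 ≈ 686.8 → 687 mm
Long side: √(946 · 997) = √943162 ≈ 971.2 → 971 mm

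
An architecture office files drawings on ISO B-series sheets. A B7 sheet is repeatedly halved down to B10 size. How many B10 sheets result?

8

Each ISO step halves the sheet: 1 × B7 → 2 × B8 → 4 × B9 → 8 × B10
From B7 to B10 is 3 halving steps: 2^3 = 8.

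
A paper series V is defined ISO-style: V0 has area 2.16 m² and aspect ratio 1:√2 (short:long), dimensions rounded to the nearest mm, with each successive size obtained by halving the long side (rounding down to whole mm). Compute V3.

Let V0's short side be w mm. w · w√2 = 2.16 m² = 2,160,000 mm², so w ≈ 1235.9 mm and w√2 ≈ 1747.8 mm → V0 = 1236 × 1748 mm.
V1: ⌊1748/2⌋ × 1236 = 874 × 1236 mm
V2: ⌊1236/2⌋ × 874 = 618 × 874 mm
V3: ⌊874/2⌋ × 618 = 437 × 618 mm

437 × 618 mm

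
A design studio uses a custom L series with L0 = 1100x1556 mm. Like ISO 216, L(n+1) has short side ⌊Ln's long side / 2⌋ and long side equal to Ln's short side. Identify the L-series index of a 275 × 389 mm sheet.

L4

L0: 1100 × 1556 mm
L1: 778 × 1100 mm
L2: 550 × 778 mm
L3: 389 × 550 mm
L4: 275 × 389 mm
L5: 194 × 275 mm
→ matches L4.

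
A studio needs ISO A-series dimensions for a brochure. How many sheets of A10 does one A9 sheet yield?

Each ISO step halves the sheet: 1 × A9 → 2 × A10
From A9 to A10 is 1 halving step: 2^1 = 2.

2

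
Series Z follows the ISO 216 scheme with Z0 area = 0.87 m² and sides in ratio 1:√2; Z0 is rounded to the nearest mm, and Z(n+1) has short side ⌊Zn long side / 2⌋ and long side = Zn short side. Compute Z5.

Let Z0's short side be w mm. w · w√2 = 0.87 m² = 870,000 mm², so w ≈ 784.3 mm and w√2 ≈ 1109.2 mm → Z0 = 784 × 1109 mm.
Z1: ⌊1109/2⌋ × 784 = 554 × 784 mm
Z2: ⌊784/2⌋ × 554 = 392 × 554 mm
Z3: ⌊554/2⌋ × 392 = 277 × 392 mm
Z4: ⌊392/2⌋ × 277 = 196 × 277 mm
Z5: ⌊277/2⌋ × 196 = 138 × 196 mm

138 × 196 mm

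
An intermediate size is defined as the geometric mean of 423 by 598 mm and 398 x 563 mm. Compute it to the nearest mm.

410 × 580 mm

Short side: √(423 · 398) = √168354 ≈ 410.3 → 410 mm
Long side: √(598 · 563) = √336674 ≈ 580.2 → 580 mm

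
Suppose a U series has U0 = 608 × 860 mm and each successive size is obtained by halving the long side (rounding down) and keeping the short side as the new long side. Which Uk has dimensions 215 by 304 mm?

U0: 608 × 860 mm
U1: 430 × 608 mm
U2: 304 × 430 mm
U3: 215 × 304 mm
U4: 152 × 215 mm
→ matches U3.

U3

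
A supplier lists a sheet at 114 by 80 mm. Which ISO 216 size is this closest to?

C7 (81 × 114 mm)

Aspect ratio 114/80 ≈ 1.425 — close to the ISO √2 ≈ 1.414.
In the C-series (envelope sizes, between A and B): C7 = 81 × 114 mm.
Off by 1 mm total — nearest standard size.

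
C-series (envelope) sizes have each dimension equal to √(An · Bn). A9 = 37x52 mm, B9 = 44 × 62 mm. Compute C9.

40 × 57 mm

Short side: √(37 · 44) = √1628 ≈ 40.3 → 40 mm
Long side: √(52 · 62) = √3224 ≈ 56.8 → 57 mm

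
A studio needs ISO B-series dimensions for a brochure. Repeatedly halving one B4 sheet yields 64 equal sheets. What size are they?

B10

64 = 2^6, so 6 halving steps.
B4 → B5 → … → B10 after 6 steps.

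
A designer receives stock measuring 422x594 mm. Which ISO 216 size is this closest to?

A2 (420 × 594 mm)

Aspect ratio 594/422 ≈ 1.408 — close to the ISO √2 ≈ 1.414.
In the A-series (A0 area = 1 m²): A2 = 420 × 594 mm.
Off by 2 mm total — nearest standard size.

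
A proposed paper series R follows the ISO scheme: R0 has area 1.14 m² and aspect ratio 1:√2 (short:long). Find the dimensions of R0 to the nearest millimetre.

Let the short side be w mm. Then w · w√2 = 1.14 m² = 1,140,000 mm².
w² = 1,140,000/√2, so w ≈ 897.8 mm; long side = w√2 ≈ 1269.7 mm.

898 × 1270 mm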